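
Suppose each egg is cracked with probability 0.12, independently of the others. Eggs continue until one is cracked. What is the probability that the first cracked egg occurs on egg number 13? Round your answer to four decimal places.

Geometric (trials to first success), p = 0.12.
P(Y = 13) = (1−p)^12 · p = 0.21567 · 0.12 = 0.025881

0.0259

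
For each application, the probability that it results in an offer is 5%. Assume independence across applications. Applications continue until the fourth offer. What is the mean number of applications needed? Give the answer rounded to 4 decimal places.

Y = total applications until the fourth success; negative binomial with r=4, p=0.05.
E[Y] = r / p = 4 / 0.05 = 80.000000

80.0000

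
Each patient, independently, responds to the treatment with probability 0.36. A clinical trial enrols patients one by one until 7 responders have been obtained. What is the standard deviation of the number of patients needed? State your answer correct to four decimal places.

Y = total patients until the seventh success; negative binomial with r=7, p=0.36.
SD(Y) = √[r(1−p)/p²] = √(34.567901) = 5.879447

5.8794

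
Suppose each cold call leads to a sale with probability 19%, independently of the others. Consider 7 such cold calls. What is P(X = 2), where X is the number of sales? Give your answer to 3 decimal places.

0.264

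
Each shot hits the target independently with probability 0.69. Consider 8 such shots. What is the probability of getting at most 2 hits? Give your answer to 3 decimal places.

0.013

X ~ Binomial(8, 0.69); P(X ≤ 2) = Σ C(8,k) p^k (1−p)^(8−k) over k:
  k=0: C(8,0)·0.69^0·0.31^8 = 0.00009
  k=1: C(8,1)·0.69^1·0.31^7 = 0.00152
  k=2: C(8,2)·0.69^2·0.31^6 = 0.01183
Total = 0.01344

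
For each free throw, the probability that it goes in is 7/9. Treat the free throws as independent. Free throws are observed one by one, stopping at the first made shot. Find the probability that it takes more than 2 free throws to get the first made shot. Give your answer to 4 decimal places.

0.0494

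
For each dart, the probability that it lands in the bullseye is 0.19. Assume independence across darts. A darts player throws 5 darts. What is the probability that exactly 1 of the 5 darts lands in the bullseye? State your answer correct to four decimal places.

0.4089

X ~ Binomial(n=5, p=0.19).
P(X=1) = C(5,1) · p^1 · (1−p)^4
= 5 · 0.19 · 0.43047 = 0.408944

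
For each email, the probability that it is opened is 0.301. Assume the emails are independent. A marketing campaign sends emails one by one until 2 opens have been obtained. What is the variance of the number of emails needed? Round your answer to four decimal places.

15.4303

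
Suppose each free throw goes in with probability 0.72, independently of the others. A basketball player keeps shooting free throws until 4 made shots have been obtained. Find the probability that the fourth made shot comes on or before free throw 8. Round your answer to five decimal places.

0.95622

Finishing within 8 free throws ⇔ at least 4 successes in the first 8. With X ~ Binomial(8, 0.72), P(Y ≤ 8) = 1 − P(X ≤ 3).
  k=0: C(8,0)·0.72^0·0.28^8 = 0.0000378
  k=1: C(8,1)·0.72^1·0.28^7 = 0.0007772
  k=2: C(8,2)·0.72^2·0.28^6 = 0.0069947
  k=3: C(8,3)·0.72^3·0.28^5 = 0.0359729
1 − 0.0437826 = 0.9562174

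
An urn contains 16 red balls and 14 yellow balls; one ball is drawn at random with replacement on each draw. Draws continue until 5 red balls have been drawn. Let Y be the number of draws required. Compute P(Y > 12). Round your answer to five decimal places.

0.13588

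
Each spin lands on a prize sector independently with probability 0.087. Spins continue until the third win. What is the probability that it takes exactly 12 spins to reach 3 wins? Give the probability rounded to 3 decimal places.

0.016

Y = trial on which the third success occurs; negative binomial, r=3, p=0.087.
P(Y=12) = C(11,2) · p^3 · (1−p)^9
= 55 · 0.0006585 · 0.4408 = 0.01596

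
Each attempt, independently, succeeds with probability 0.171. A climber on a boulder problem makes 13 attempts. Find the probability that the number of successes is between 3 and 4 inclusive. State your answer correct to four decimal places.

X ~ Binomial(13, 0.171); P(3 ≤ X ≤ 4) = Σ C(13,k) p^k (1−p)^(13−k) over k:
  k=3: C(13,3)·0.171^3·0.829^10 = 0.219230
  k=4: C(13,4)·0.171^4·0.829^9 = 0.113053
Total = 0.332283

0.3323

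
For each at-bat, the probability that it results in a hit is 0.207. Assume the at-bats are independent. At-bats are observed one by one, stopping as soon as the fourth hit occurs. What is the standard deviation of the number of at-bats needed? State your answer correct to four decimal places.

8.6039

Y = total at-bats until the fourth success; negative binomial with r=4, p=0.207.
SD(Y) = √[r(1−p)/p²] = √(74.027399) = 8.603918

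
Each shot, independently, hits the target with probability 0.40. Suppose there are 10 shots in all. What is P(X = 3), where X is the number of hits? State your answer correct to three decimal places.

X ~ Binomial(n=10, p=0.40).
P(X=3) = C(10,3) · p^3 · (1−p)^7
= 120 · 0.064 · 0.027994 = 0.21499

0.215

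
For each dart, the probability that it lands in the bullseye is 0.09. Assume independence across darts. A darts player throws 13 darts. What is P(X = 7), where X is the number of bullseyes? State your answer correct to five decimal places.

0.00005

X ~ Binomial(n=13, p=0.09).
P(X=7) = C(13,7) · p^7 · (1−p)^6
= 1716 · 4.783e-08 · 0.56787 = 0.0000466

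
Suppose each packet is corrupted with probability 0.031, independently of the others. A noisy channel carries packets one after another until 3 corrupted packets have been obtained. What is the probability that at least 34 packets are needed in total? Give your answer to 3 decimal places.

Needing more than 33 packets ⇔ fewer than 3 successes in the first 33. With X ~ Binomial(33, 0.031), P(Y > 33) = P(X ≤ 2).
  k=0: C(33,0)·0.031^0·0.969^33 = 0.35374
  k=1: C(33,1)·0.031^1·0.969^32 = 0.37345
  k=2: C(33,2)·0.031^2·0.969^31 = 0.19116
P(X ≤ 2) = 0.91835

0.918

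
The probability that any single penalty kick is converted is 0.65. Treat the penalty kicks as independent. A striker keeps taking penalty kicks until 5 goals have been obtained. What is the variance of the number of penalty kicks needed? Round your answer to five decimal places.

Y = total penalty kicks until the fifth success; negative binomial with r=5, p=0.65.
Var(Y) = r(1−p)/p² = 5·0.35 / 0.65² = 4.1420118

4.14201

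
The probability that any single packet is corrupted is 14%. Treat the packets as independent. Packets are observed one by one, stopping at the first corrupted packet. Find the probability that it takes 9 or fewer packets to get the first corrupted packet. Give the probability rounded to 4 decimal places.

Y = number of packets to the first success; geometric, p = 0.14.
P(Y ≤ 9) = 1 − (1−p)^9 = 1 − 0.257327 = 0.742673

0.7427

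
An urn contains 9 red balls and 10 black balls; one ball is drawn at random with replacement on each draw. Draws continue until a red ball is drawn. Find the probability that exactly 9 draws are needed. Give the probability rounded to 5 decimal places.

0.00279

Geometric (trials to first success), p = 0.473684.
P(Y = 9) = (1−p)^8 · p = 0.005888 · 0.473684 = 0.0027891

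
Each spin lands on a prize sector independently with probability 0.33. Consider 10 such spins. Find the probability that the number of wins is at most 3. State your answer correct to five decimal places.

X ~ Binomial(10, 0.33); P(X ≤ 3) = Σ C(10,k) p^k (1−p)^(10−k) over k:
  k=0: C(10,0)·0.33^0·0.67^10 = 0.0182284
  k=1: C(10,1)·0.33^1·0.67^9 = 0.0897816
  k=2: C(10,2)·0.33^2·0.67^8 = 0.1989935
  k=3: C(10,3)·0.33^3·0.67^7 = 0.2613646
Total = 0.5683680

0.56837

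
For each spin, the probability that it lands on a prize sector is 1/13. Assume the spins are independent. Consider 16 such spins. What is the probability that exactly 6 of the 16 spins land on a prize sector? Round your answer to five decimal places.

0.00075

X ~ Binomial(n=16, p=0.076923).
P(X=6) = C(16,6) · p^6 · (1−p)^10
= 8008 · 2.0718e-07 · 0.44914 = 0.0007451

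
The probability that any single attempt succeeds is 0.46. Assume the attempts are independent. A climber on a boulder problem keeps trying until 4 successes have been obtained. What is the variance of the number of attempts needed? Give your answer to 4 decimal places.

10.2079

Y = total attempts until the fourth success; negative binomial with r=4, p=0.46.
Var(Y) = r(1−p)/p² = 4·0.54 / 0.46² = 10.207940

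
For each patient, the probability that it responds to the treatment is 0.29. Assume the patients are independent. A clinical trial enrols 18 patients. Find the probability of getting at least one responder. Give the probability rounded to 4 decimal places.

0.9979

P(at least one) = 1 − P(none) = 1 − (1 − 0.29)^18
= 1 − 0.002102 = 0.997898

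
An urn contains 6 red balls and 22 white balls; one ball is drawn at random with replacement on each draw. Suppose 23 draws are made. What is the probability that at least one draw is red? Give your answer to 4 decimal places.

0.9961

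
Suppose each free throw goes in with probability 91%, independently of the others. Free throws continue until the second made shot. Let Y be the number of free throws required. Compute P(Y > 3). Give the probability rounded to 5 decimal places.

Needing more than 3 free throws ⇔ fewer than 2 successes in the first 3. With X ~ Binomial(3, 0.91), P(Y > 3) = P(X ≤ 1).
  k=0: C(3,0)·0.91^0·0.09^3 = 0.0007290
  k=1: C(3,1)·0.91^1·0.09^2 = 0.0221130
P(X ≤ 1) = 0.0228420

0.02284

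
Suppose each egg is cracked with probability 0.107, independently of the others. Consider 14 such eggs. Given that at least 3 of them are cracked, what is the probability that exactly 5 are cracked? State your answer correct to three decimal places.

0.055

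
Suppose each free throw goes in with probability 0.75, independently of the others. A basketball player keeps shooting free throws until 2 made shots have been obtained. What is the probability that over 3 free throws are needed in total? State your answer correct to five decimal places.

Needing more than 3 free throws ⇔ fewer than 2 successes in the first 3. With X ~ Binomial(3, 0.75), P(Y > 3) = P(X ≤ 1).
  k=0: C(3,0)·0.75^0·0.25^3 = 0.0156250
  k=1: C(3,1)·0.75^1·0.25^2 = 0.1406250
P(X ≤ 1) = 0.1562500

0.15625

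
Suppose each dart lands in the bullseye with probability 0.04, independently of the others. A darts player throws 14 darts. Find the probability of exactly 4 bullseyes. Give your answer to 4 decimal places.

0.0017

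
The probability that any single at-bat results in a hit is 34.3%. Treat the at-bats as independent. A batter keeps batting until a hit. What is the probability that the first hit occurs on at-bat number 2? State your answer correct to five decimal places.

0.22535

Geometric (trials to first success), p = 0.343.
P(Y = 2) = (1−p)^1 · p = 0.657 · 0.343 = 0.2253510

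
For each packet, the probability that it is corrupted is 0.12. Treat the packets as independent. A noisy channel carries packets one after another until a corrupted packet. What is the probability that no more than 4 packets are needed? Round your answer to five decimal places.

Y = number of packets to the first success; geometric, p = 0.12.
P(Y ≤ 4) = 1 − (1−p)^4 = 1 − 0.5996954 = 0.4003046

0.40030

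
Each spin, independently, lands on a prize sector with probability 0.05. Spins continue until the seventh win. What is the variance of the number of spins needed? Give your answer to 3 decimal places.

Y = total spins until the seventh success; negative binomial with r=7, p=0.05.
Var(Y) = r(1−p)/p² = 7·0.95 / 0.05² = 2660.00000

2660.000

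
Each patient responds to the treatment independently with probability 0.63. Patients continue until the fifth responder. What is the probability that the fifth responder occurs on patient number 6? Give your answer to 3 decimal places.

0.184

Y = trial on which the fifth success occurs; negative binomial, r=5, p=0.63.
P(Y=6) = C(5,4) · p^5 · (1−p)^1
= 5 · 0.099244 · 0.37 = 0.18360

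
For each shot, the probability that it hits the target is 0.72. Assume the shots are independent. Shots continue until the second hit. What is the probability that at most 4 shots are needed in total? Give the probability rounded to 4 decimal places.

Finishing within 4 shots ⇔ at least 2 successes in the first 4. With X ~ Binomial(4, 0.72), P(Y ≤ 4) = 1 − P(X ≤ 1).
  k=0: C(4,0)·0.72^0·0.28^4 = 0.006147
  k=1: C(4,1)·0.72^1·0.28^3 = 0.063222
1 − 0.069368 = 0.930632

0.9306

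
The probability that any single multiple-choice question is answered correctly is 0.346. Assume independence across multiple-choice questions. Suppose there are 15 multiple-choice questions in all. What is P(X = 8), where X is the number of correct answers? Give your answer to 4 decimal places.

X ~ Binomial(n=15, p=0.346).
P(X=8) = C(15,8) · p^8 · (1−p)^7
= 6435 · 0.0002054 · 0.051173 = 0.067640

0.0676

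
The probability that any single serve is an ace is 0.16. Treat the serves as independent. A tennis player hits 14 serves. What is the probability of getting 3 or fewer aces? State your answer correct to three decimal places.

0.826

X ~ Binomial(14, 0.16); P(X ≤ 3) = Σ C(14,k) p^k (1−p)^(14−k) over k:
  k=0: C(14,0)·0.16^0·0.84^14 = 0.08708
  k=1: C(14,1)·0.16^1·0.84^13 = 0.23221
  k=2: C(14,2)·0.16^2·0.84^12 = 0.28750
  k=3: C(14,3)·0.16^3·0.84^11 = 0.21905
Total = 0.82583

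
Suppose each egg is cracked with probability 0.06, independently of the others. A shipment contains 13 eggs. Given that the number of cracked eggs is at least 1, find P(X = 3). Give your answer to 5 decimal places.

0.06021

X ~ Binomial(13, 0.06). Want P(X=3 | X≥1) = P(X=3) / P(X≥1).
P(X=3) = C(13,3)·0.06^3·0.94^10 = 0.0332735
P(X≥1) = 1 − 0.4473651 = 0.5526349
Ratio = 0.0332735 / 0.5526349 = 0.0602088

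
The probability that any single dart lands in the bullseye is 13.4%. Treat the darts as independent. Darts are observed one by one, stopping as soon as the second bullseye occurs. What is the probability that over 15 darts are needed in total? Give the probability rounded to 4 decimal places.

0.3837

Needing more than 15 darts ⇔ fewer than 2 successes in the first 15. With X ~ Binomial(15, 0.134), P(Y > 15) = P(X ≤ 1).
  k=0: C(15,0)·0.134^0·0.866^15 = 0.115550
  k=1: C(15,1)·0.134^1·0.866^14 = 0.268192
P(X ≤ 1) = 0.383742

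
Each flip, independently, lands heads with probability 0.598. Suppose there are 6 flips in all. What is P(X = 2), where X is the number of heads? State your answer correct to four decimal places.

X ~ Binomial(n=6, p=0.598).
P(X=2) = C(6,2) · p^2 · (1−p)^4
= 15 · 0.3576 · 0.026116 = 0.140087

0.1401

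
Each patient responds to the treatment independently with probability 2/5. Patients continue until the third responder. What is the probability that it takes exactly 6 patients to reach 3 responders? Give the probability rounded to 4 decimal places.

Y = trial on which the third success occurs; negative binomial, r=3, p=0.40.
P(Y=6) = C(5,2) · p^3 · (1−p)^3
= 10 · 0.064 · 0.216 = 0.138240

0.1382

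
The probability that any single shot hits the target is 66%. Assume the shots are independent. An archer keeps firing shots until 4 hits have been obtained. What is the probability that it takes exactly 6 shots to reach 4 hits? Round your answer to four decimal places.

0.2193

Y = trial on which the fourth success occurs; negative binomial, r=4, p=0.66.
P(Y=6) = C(5,3) · p^4 · (1−p)^2
= 10 · 0.18975 · 0.1156 = 0.219348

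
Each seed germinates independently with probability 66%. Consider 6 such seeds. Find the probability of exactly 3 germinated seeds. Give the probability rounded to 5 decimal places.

X ~ Binomial(n=6, p=0.66).
P(X=3) = C(6,3) · p^3 · (1−p)^3
= 20 · 0.2875 · 0.039304 = 0.2259949

0.22599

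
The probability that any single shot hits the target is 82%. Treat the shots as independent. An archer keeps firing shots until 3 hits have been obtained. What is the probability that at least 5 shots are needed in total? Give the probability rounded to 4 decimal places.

0.1509

Needing more than 4 shots ⇔ fewer than 3 successes in the first 4. With X ~ Binomial(4, 0.82), P(Y > 4) = P(X ≤ 2).
  k=0: C(4,0)·0.82^0·0.18^4 = 0.001050
  k=1: C(4,1)·0.82^1·0.18^3 = 0.019129
  k=2: C(4,2)·0.82^2·0.18^2 = 0.130715
P(X ≤ 2) = 0.150893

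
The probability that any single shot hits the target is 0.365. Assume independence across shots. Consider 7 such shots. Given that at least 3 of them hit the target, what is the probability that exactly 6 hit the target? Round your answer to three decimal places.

X ~ Binomial(7, 0.365). Want P(X=6 | X≥3) = P(X=6) / P(X≥3).
P(X=6) = C(7,6)·0.365^6·0.635^1 = 0.01051
P(X≥3) = 1 − 0.04163 − 0.16751 − 0.28885 = 0.50201
Ratio = 0.01051 / 0.50201 = 0.02094

0.021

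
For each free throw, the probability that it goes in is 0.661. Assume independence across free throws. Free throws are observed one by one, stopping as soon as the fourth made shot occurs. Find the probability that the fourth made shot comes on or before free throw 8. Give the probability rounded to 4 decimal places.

0.9061

Finishing within 8 free throws ⇔ at least 4 successes in the first 8. With X ~ Binomial(8, 0.661), P(Y ≤ 8) = 1 − P(X ≤ 3).
  k=0: C(8,0)·0.661^0·0.339^8 = 0.000174
  k=1: C(8,1)·0.661^1·0.339^7 = 0.002721
  k=2: C(8,2)·0.661^2·0.339^6 = 0.018568
  k=3: C(8,3)·0.661^3·0.339^5 = 0.072409
1 − 0.093872 = 0.906128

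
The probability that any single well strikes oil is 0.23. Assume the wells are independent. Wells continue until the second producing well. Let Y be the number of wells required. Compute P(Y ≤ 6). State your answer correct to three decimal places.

0.418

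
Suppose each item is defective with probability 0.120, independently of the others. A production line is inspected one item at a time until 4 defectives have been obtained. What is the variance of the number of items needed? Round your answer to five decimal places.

244.44444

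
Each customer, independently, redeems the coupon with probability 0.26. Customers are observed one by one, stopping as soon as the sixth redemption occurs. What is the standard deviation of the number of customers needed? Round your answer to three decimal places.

Y = total customers until the sixth success; negative binomial with r=6, p=0.26.
SD(Y) = √[r(1−p)/p²] = √(65.68047) = 8.10435

8.104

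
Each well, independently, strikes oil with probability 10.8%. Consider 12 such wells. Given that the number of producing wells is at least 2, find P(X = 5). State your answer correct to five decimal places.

0.01385

X ~ Binomial(12, 0.108). Want P(X=5 | X≥2) = P(X=5) / P(X≥2).
P(X=5) = C(12,5)·0.108^5·0.892^7 = 0.0052288
P(X≥2) = 1 − 0.2537338 − 0.3686535 = 0.3776127
Ratio = 0.0052288 / 0.3776127 = 0.0138469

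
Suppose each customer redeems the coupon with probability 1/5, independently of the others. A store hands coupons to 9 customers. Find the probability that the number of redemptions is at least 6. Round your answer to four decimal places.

0.0031

X ~ Binomial(9, 0.20); P(X ≥ 6) = Σ C(9,k) p^k (1−p)^(9−k) over k:
  k=6: C(9,6)·0.20^6·0.80^3 = 0.002753
  k=7: C(9,7)·0.20^7·0.80^2 = 0.000295
  k=8: C(9,8)·0.20^8·0.80^1 = 0.000018
  k=9: C(9,9)·0.20^9·0.80^0 = 0.000001
Total = 0.003066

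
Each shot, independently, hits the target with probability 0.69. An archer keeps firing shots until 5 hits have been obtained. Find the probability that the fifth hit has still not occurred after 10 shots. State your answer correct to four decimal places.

0.0551

Needing more than 10 shots ⇔ fewer than 5 successes in the first 10. With X ~ Binomial(10, 0.69), P(Y > 10) = P(X ≤ 4).
  k=0: C(10,0)·0.69^0·0.31^10 = 0.000008
  k=1: C(10,1)·0.69^1·0.31^9 = 0.000182
  k=2: C(10,2)·0.69^2·0.31^8 = 0.001827
  k=3: C(10,3)·0.69^3·0.31^7 = 0.010846
  k=4: C(10,4)·0.69^4·0.31^6 = 0.042246
P(X ≤ 4) = 0.055110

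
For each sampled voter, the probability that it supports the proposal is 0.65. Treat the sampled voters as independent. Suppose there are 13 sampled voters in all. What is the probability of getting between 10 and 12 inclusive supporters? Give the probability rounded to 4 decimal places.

0.2746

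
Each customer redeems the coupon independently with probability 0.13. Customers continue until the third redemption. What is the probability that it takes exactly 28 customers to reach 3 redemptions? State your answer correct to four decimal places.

Y = trial on which the third success occurs; negative binomial, r=3, p=0.13.
P(Y=28) = C(27,2) · p^3 · (1−p)^25
= 351 · 0.002197 · 0.03076 = 0.023720

0.0237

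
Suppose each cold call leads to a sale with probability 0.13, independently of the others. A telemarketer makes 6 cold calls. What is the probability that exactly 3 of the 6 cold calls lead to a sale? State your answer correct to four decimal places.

X ~ Binomial(n=6, p=0.13).
P(X=3) = C(6,3) · p^3 · (1−p)^3
= 20 · 0.002197 · 0.6585 = 0.028935

0.0289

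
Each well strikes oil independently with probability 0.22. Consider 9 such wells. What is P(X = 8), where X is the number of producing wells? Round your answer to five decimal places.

0.00004

X ~ Binomial(n=9, p=0.22).
P(X=8) = C(9,8) · p^8 · (1−p)^1
= 9 · 5.4876e-06 · 0.78 = 0.0000385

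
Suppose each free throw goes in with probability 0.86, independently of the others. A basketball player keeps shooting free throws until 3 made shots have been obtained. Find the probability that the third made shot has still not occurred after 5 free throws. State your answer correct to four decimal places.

Needing more than 5 free throws ⇔ fewer than 3 successes in the first 5. With X ~ Binomial(5, 0.86), P(Y > 5) = P(X ≤ 2).
  k=0: C(5,0)·0.86^0·0.14^5 = 0.000054
  k=1: C(5,1)·0.86^1·0.14^4 = 0.001652
  k=2: C(5,2)·0.86^2·0.14^3 = 0.020295
P(X ≤ 2) = 0.022000

0.0220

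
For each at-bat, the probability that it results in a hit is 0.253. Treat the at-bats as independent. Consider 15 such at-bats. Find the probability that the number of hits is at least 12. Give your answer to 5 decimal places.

0.00001

X ~ Binomial(15, 0.253); P(X ≥ 12) = Σ C(15,k) p^k (1−p)^(15−k) over k:
  k=12: C(15,12)·0.253^12·0.747^3 = 0.0000130
  k=13: C(15,13)·0.253^13·0.747^2 = 0.0000010
  k=14: C(15,14)·0.253^14·0.747^1 = 0.0000000
  k=15: C(15,15)·0.253^15·0.747^0 = 0.0000000
Total = 0.0000141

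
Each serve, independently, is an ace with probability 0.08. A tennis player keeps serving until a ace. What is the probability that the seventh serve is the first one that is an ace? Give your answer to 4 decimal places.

0.0485

Geometric (trials to first success), p = 0.08.
P(Y = 7) = (1−p)^6 · p = 0.60636 · 0.08 = 0.048508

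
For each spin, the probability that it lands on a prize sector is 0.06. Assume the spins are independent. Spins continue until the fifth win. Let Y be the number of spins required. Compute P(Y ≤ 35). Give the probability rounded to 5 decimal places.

0.05628

Finishing within 35 spins ⇔ at least 5 successes in the first 35. With X ~ Binomial(35, 0.06), P(Y ≤ 35) = 1 − P(X ≤ 4).
  k=0: C(35,0)·0.06^0·0.94^35 = 0.1146766
  k=1: C(35,1)·0.06^1·0.94^34 = 0.2561924
  k=2: C(35,2)·0.06^2·0.94^33 = 0.2779961
  k=3: C(35,3)·0.06^3·0.94^32 = 0.1951887
  k=4: C(35,4)·0.06^4·0.94^31 = 0.0996708
1 − 0.9437247 = 0.0562753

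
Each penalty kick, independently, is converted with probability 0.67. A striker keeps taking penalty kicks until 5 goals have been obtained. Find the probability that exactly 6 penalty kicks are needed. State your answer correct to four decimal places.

Y = trial on which the fifth success occurs; negative binomial, r=5, p=0.67.
P(Y=6) = C(5,4) · p^5 · (1−p)^1
= 5 · 0.13501 · 0.33 = 0.222771

0.2228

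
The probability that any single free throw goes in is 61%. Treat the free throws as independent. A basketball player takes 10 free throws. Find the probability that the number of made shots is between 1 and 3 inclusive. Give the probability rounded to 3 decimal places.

X ~ Binomial(10, 0.61); P(1 ≤ X ≤ 3) = Σ C(10,k) p^k (1−p)^(10−k) over k:
  k=1: C(10,1)·0.61^1·0.39^9 = 0.00127
  k=2: C(10,2)·0.61^2·0.39^8 = 0.00896
  k=3: C(10,3)·0.61^3·0.39^7 = 0.03738
Total = 0.04761

0.048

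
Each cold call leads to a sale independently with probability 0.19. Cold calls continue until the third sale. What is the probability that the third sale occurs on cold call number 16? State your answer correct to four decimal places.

Y = trial on which the third success occurs; negative binomial, r=3, p=0.19.
P(Y=16) = C(15,2) · p^3 · (1−p)^13
= 105 · 0.006859 · 0.064611 = 0.046532

0.0465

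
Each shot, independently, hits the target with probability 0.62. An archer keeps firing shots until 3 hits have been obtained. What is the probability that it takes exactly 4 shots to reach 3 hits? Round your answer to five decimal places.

Y = trial on which the third success occurs; negative binomial, r=3, p=0.62.
P(Y=4) = C(3,2) · p^3 · (1−p)^1
= 3 · 0.23833 · 0.38 = 0.2716939

0.27169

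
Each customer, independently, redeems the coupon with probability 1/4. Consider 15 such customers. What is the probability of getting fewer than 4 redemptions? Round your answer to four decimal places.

0.4613

X ~ Binomial(15, 0.25); P(X ≤ 3) = Σ C(15,k) p^k (1−p)^(15−k) over k:
  k=0: C(15,0)·0.25^0·0.75^15 = 0.013363
  k=1: C(15,1)·0.25^1·0.75^14 = 0.066817
  k=2: C(15,2)·0.25^2·0.75^13 = 0.155907
  k=3: C(15,3)·0.25^3·0.75^12 = 0.225199
Total = 0.461287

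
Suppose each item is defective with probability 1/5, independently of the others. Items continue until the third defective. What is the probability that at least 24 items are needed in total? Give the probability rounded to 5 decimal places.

0.13319

Needing more than 23 items ⇔ fewer than 3 successes in the first 23. With X ~ Binomial(23, 0.20), P(Y > 23) = P(X ≤ 2).
  k=0: C(23,0)·0.20^0·0.80^23 = 0.0059030
  k=1: C(23,1)·0.20^1·0.80^22 = 0.0339420
  k=2: C(23,2)·0.20^2·0.80^21 = 0.0933405
P(X ≤ 2) = 0.1331855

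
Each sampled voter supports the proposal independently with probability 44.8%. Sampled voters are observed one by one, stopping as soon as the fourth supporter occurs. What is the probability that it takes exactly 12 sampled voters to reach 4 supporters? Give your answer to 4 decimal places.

Y = trial on which the fourth success occurs; negative binomial, r=4, p=0.448.
P(Y=12) = C(11,3) · p^4 · (1−p)^8
= 165 · 0.040282 · 0.0086201 = 0.057294

0.0573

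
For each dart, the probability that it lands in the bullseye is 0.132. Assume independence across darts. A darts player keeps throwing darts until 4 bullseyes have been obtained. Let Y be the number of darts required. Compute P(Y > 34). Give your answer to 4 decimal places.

Needing more than 34 darts ⇔ fewer than 4 successes in the first 34. With X ~ Binomial(34, 0.132), P(Y > 34) = P(X ≤ 3).
  k=0: C(34,0)·0.132^0·0.868^34 = 0.008122
  k=1: C(34,1)·0.132^1·0.868^33 = 0.041996
  k=2: C(34,2)·0.132^2·0.868^32 = 0.105376
  k=3: C(34,3)·0.132^3·0.868^31 = 0.170933
P(X ≤ 3) = 0.326426

0.3264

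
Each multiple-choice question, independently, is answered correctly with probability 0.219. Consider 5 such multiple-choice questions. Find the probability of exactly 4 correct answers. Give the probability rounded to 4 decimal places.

0.0090

X ~ Binomial(n=5, p=0.219).
P(X=4) = C(5,4) · p^4 · (1−p)^1
= 5 · 0.0023003 · 0.781 = 0.008983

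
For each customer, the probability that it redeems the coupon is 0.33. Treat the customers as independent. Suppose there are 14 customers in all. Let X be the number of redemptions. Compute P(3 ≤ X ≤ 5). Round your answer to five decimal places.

0.58931

X ~ Binomial(14, 0.33); P(3 ≤ X ≤ 5) = Σ C(14,k) p^k (1−p)^(14−k) over k:
  k=3: C(14,3)·0.33^3·0.67^11 = 0.1597593
  k=4: C(14,4)·0.33^4·0.67^10 = 0.2163903
  k=5: C(14,5)·0.33^5·0.67^9 = 0.2131606
Total = 0.5893102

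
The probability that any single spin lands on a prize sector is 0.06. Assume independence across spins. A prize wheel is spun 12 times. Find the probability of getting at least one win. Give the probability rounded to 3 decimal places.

P(at least one) = 1 − P(none) = 1 − (1 − 0.06)^12
= 1 − 0.47592 = 0.52408

0.524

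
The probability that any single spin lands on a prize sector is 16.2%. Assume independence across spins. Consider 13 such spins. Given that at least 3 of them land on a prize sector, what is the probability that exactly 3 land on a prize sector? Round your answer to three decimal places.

X ~ Binomial(13, 0.162). Want P(X=3 | X≥3) = P(X=3) / P(X≥3).
P(X=3) = C(13,3)·0.162^3·0.838^10 = 0.20766
P(X≥3) = 1 − 0.10050 − 0.25257 − 0.29296 = 0.35397
Ratio = 0.20766 / 0.35397 = 0.58667

0.587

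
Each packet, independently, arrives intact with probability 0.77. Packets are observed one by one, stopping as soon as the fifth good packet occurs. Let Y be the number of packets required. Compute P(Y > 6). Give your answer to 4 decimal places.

Needing more than 6 packets ⇔ fewer than 5 successes in the first 6. With X ~ Binomial(6, 0.77), P(Y > 6) = P(X ≤ 4).
  k=0: C(6,0)·0.77^0·0.23^6 = 0.000148
  k=1: C(6,1)·0.77^1·0.23^5 = 0.002974
  k=2: C(6,2)·0.77^2·0.23^4 = 0.024888
  k=3: C(6,3)·0.77^3·0.23^3 = 0.111093
  k=4: C(6,4)·0.77^4·0.23^2 = 0.278939
P(X ≤ 4) = 0.418041

0.4180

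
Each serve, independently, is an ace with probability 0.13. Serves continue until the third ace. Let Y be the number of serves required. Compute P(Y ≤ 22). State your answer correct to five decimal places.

0.55881

Finishing within 22 serves ⇔ at least 3 successes in the first 22. With X ~ Binomial(22, 0.13), P(Y ≤ 22) = 1 − P(X ≤ 2).
  k=0: C(22,0)·0.13^0·0.87^22 = 0.0467115
  k=1: C(22,1)·0.13^1·0.87^21 = 0.1535573
  k=2: C(22,2)·0.13^2·0.87^20 = 0.2409260
1 − 0.4411948 = 0.5588052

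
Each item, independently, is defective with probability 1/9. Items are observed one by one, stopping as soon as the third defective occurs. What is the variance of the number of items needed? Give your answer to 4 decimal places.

216.0000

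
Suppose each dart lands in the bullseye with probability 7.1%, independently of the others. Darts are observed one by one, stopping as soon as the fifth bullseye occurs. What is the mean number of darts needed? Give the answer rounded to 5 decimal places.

70.42254

Y = total darts until the fifth success; negative binomial with r=5, p=0.071.
E[Y] = r / p = 5 / 0.071 = 70.4225352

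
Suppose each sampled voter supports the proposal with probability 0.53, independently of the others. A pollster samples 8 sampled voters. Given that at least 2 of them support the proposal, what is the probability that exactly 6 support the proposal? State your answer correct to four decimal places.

X ~ Binomial(8, 0.53). Want P(X=6 | X≥2) = P(X=6) / P(X≥2).
P(X=6) = C(8,6)·0.53^6·0.47^2 = 0.137091
P(X≥2) = 1 − 0.002381 − 0.021481 = 0.976138
Ratio = 0.137091 / 0.976138 = 0.140442

0.1404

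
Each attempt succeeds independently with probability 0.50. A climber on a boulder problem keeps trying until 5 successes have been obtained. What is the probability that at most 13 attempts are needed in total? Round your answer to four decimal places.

0.8666

Finishing within 13 attempts ⇔ at least 5 successes in the first 13. With X ~ Binomial(13, 0.50), P(Y ≤ 13) = 1 − P(X ≤ 4).
  k=0: C(13,0)·0.50^0·0.50^13 = 0.000122
  k=1: C(13,1)·0.50^1·0.50^12 = 0.001587
  k=2: C(13,2)·0.50^2·0.50^11 = 0.009521
  k=3: C(13,3)·0.50^3·0.50^10 = 0.034912
  k=4: C(13,4)·0.50^4·0.50^9 = 0.087280
1 − 0.133423 = 0.866577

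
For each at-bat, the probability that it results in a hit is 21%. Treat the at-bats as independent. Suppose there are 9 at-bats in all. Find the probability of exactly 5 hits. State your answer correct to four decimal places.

0.0200

X ~ Binomial(n=9, p=0.21).
P(X=5) = C(9,5) · p^5 · (1−p)^4
= 126 · 0.00040841 · 0.3895 = 0.020044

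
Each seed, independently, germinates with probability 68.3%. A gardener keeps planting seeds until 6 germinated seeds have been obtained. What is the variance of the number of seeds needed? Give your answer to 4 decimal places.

4.0773

Y = total seeds until the sixth success; negative binomial with r=6, p=0.683.
Var(Y) = r(1−p)/p² = 6·0.317 / 0.683² = 4.077267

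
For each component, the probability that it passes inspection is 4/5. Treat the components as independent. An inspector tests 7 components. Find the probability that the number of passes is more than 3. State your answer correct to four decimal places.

X ~ Binomial(7, 0.80); P(X ≥ 4) = Σ C(7,k) p^k (1−p)^(7−k) over k:
  k=4: C(7,4)·0.80^4·0.20^3 = 0.114688
  k=5: C(7,5)·0.80^5·0.20^2 = 0.275251
  k=6: C(7,6)·0.80^6·0.20^1 = 0.367002
  k=7: C(7,7)·0.80^7·0.20^0 = 0.209715
Total = 0.966656

0.9667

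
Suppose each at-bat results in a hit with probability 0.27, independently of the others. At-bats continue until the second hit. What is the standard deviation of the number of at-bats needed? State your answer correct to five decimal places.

Y = total at-bats until the second success; negative binomial with r=2, p=0.27.
SD(Y) = √[r(1−p)/p²] = √(20.0274348) = 4.4752022

4.47520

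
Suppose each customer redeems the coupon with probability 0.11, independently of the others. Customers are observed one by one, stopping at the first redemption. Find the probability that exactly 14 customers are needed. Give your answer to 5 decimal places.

Geometric (trials to first success), p = 0.11.
P(Y = 14) = (1−p)^13 · p = 0.21982 · 0.11 = 0.0241804

0.02418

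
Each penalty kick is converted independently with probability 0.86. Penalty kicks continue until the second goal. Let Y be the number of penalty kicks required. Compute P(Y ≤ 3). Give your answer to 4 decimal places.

Finishing within 3 penalty kicks ⇔ at least 2 successes in the first 3. With X ~ Binomial(3, 0.86), P(Y ≤ 3) = 1 − P(X ≤ 1).
  k=0: C(3,0)·0.86^0·0.14^3 = 0.002744
  k=1: C(3,1)·0.86^1·0.14^2 = 0.050568
1 − 0.053312 = 0.946688

0.9467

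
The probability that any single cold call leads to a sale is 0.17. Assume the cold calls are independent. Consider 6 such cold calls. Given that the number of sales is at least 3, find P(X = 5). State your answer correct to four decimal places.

X ~ Binomial(6, 0.17). Want P(X=5 | X≥3) = P(X=5) / P(X≥3).
P(X=5) = C(6,5)·0.17^5·0.83^1 = 0.000707
P(X≥3) = 1 − 0.326940 − 0.401782 − 0.205732 = 0.065546
Ratio = 0.000707 / 0.065546 = 0.010788

0.0108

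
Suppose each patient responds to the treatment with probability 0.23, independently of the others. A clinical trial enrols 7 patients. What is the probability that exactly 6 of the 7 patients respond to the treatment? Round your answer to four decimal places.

0.0008

X ~ Binomial(n=7, p=0.23).
P(X=6) = C(7,6) · p^6 · (1−p)^1
= 7 · 0.00014804 · 0.77 = 0.000798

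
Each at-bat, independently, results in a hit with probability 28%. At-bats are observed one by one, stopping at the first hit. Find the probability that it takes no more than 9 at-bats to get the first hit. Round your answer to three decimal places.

0.948

Y = number of at-bats to the first success; geometric, p = 0.28.
P(Y ≤ 9) = 1 − (1−p)^9 = 1 − 0.05200 = 0.94800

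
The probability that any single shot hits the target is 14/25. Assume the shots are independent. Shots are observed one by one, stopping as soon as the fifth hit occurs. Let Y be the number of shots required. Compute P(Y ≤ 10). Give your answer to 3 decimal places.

0.759

Finishing within 10 shots ⇔ at least 5 successes in the first 10. With X ~ Binomial(10, 0.56), P(Y ≤ 10) = 1 − P(X ≤ 4).
  k=0: C(10,0)·0.56^0·0.44^10 = 0.00027
  k=1: C(10,1)·0.56^1·0.44^9 = 0.00346
  k=2: C(10,2)·0.56^2·0.44^8 = 0.01982
  k=3: C(10,3)·0.56^3·0.44^7 = 0.06728
  k=4: C(10,4)·0.56^4·0.44^6 = 0.14986
1 − 0.24070 = 0.75930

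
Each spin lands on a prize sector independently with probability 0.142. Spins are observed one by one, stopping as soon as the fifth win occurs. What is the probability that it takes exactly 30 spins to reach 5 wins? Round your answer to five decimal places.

Y = trial on which the fifth success occurs; negative binomial, r=5, p=0.142.
P(Y=30) = C(29,4) · p^5 · (1−p)^25
= 23751 · 5.7735e-05 · 0.021736 = 0.0298061

0.02981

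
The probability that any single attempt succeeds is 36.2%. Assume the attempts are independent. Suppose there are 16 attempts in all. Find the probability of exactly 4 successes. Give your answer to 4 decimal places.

X ~ Binomial(n=16, p=0.362).
P(X=4) = C(16,4) · p^4 · (1−p)^12
= 1820 · 0.017173 · 0.0045483 = 0.142152

0.1422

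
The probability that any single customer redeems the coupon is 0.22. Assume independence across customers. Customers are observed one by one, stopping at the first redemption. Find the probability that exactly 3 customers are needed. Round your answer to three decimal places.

Geometric (trials to first success), p = 0.22.
P(Y = 3) = (1−p)^2 · p = 0.6084 · 0.22 = 0.13385

0.134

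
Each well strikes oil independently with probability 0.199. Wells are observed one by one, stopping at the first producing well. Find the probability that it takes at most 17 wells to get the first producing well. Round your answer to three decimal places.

Y = number of wells to the first success; geometric, p = 0.199.
P(Y ≤ 17) = 1 − (1−p)^17 = 1 − 0.02300 = 0.97700

0.977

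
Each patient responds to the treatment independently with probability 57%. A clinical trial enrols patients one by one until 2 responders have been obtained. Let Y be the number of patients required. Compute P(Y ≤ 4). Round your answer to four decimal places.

0.7845

Finishing within 4 patients ⇔ at least 2 successes in the first 4. With X ~ Binomial(4, 0.57), P(Y ≤ 4) = 1 − P(X ≤ 1).
  k=0: C(4,0)·0.57^0·0.43^4 = 0.034188
  k=1: C(4,1)·0.57^1·0.43^3 = 0.181276
1 − 0.215464 = 0.784536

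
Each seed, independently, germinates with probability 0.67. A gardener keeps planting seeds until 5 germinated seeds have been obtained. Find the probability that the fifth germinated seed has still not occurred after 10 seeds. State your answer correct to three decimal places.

0.073

Needing more than 10 seeds ⇔ fewer than 5 successes in the first 10. With X ~ Binomial(10, 0.67), P(Y > 10) = P(X ≤ 4).
  k=0: C(10,0)·0.67^0·0.33^10 = 0.00002
  k=1: C(10,1)·0.67^1·0.33^9 = 0.00031
  k=2: C(10,2)·0.67^2·0.33^8 = 0.00284
  k=3: C(10,3)·0.67^3·0.33^7 = 0.01538
  k=4: C(10,4)·0.67^4·0.33^6 = 0.05465
P(X ≤ 4) = 0.07320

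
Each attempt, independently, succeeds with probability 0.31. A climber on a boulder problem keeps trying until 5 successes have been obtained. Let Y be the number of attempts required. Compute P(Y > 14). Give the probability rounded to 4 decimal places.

Needing more than 14 attempts ⇔ fewer than 5 successes in the first 14. With X ~ Binomial(14, 0.31), P(Y > 14) = P(X ≤ 4).
  k=0: C(14,0)·0.31^0·0.69^14 = 0.005545
  k=1: C(14,1)·0.31^1·0.69^13 = 0.034876
  k=2: C(14,2)·0.31^2·0.69^12 = 0.101848
  k=3: C(14,3)·0.31^3·0.69^11 = 0.183032
  k=4: C(14,4)·0.31^4·0.69^10 = 0.226137
P(X ≤ 4) = 0.551438

0.5514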